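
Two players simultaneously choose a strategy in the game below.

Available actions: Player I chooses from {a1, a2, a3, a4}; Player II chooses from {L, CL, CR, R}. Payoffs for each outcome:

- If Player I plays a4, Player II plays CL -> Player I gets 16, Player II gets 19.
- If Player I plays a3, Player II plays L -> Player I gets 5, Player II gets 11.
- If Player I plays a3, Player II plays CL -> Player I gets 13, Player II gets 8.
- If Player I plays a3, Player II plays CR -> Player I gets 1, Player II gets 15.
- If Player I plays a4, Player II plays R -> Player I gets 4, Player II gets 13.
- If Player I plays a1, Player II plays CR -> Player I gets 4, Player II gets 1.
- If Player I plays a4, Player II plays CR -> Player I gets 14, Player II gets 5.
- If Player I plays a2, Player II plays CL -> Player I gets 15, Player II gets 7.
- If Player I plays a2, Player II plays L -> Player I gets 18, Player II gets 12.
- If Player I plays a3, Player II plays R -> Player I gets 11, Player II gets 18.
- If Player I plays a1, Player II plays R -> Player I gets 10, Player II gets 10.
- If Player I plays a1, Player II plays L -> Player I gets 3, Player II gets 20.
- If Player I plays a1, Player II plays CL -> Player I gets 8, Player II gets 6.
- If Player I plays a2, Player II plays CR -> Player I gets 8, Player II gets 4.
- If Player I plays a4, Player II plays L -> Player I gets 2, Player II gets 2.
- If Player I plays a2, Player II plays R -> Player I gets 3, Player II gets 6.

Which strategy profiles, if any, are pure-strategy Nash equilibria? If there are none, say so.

Player I against L: payoffs 3, 18, 5, 2 → best response a2.
Player I against CL: payoffs 8, 15, 13, 16 → best response a4.
Player I against CR: payoffs 4, 8, 1, 14 → best response a4.
Player I against R: payoffs 10, 3, 11, 4 → best response a3.
Player II against a1: payoffs 20, 6, 1, 10 → best response L.
Player II against a2: payoffs 12, 7, 4, 6 → best response L.
Player II against a3: payoffs 11, 8, 15, 18 → best response R.
Player II against a4: payoffs 2, 19, 5, 13 → best response CL.
Mutual best responses: (a2, L); (a3, R); (a4, CL).

(a2, L) and (a3, R) and (a4, CL)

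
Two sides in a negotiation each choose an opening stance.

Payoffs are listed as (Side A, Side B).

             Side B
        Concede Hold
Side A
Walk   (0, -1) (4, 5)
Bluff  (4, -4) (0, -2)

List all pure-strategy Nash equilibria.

Mark each player's best response to every combination of opponents' strategies; a profile where every player is best-responding is a pure Nash equilibrium.
Side A against Concede: payoffs 0, 4 → best response Bluff.
Side A against Hold: payoffs 4, 0 → best response Walk.
Side B against Walk: payoffs -1, 5 → best response Hold.
Side B against Bluff: payoffs -4, -2 → best response Hold.
Mutual best responses: (Walk, Hold).

(Walk, Hold)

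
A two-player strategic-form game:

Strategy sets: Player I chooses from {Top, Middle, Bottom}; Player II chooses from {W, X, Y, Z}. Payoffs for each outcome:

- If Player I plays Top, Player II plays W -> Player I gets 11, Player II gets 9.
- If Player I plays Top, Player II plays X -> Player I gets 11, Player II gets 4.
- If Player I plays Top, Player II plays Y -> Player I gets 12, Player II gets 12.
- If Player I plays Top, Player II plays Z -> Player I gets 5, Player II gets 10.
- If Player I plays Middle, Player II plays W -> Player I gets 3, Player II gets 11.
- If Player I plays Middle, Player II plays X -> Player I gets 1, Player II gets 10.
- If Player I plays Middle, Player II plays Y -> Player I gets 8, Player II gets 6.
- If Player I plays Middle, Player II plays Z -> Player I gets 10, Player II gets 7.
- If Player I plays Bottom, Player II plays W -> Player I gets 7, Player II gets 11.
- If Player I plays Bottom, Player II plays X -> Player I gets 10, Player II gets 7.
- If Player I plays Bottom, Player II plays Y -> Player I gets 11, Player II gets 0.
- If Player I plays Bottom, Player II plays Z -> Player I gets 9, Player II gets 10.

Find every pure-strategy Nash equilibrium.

For each player, find the best response to each opponent profile; mutual best responses are the pure NE.
Player I against W: payoffs 11, 3, 7 → best response Top.
Player I against X: payoffs 11, 1, 10 → best response Top.
Player I against Y: payoffs 12, 8, 11 → best response Top.
Player I against Z: payoffs 5, 10, 9 → best response Middle.
Player II against Top: payoffs 9, 4, 12, 10 → best response Y.
Player II against Middle: payoffs 11, 10, 6, 7 → best response W.
Player II against Bottom: payoffs 11, 7, 0, 10 → best response W.
Mutual best responses: (Top, Y).

The unique pure-strategy Nash equilibrium is (Top, Y).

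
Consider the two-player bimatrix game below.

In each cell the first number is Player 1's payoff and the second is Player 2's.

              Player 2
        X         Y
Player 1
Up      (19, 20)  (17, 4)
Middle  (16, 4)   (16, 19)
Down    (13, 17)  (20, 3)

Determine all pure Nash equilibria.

The unique pure-strategy Nash equilibrium is (Up, X).

Check each profile: it is a Nash equilibrium iff no player can strictly gain by switching unilaterally.
(Up, X): Player 1 gets 19, best alternative 16; Player 2 gets 20, best alternative 4. No profitable deviation — NE.
(Up, Y): Player 1 can switch to Down (17 → 20). Not NE.
(Middle, X): Player 1 can switch to Up (16 → 19). Not NE.
(Middle, Y): Player 1 can switch to Up (16 → 17). Not NE.
(Down, X): Player 1 can switch to Up (13 → 19). Not NE.
(Down, Y): Player 2 can switch to X (3 → 17). Not NE.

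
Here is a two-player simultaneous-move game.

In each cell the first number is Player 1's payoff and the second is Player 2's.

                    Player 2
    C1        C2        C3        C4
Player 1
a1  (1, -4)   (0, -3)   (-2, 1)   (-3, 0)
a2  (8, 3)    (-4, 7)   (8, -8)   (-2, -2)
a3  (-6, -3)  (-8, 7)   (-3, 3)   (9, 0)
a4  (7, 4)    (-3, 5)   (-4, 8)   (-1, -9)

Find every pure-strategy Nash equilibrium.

For each strategy profile, look for a profitable unilateral deviation.
(a1, C1): Player 1 can switch to a2 (1 → 8). Not NE.
(a1, C2): Player 2 can switch to C3 (-3 → 1). Not NE.
(a1, C3): Player 1 can switch to a2 (-2 → 8). Not NE.
(a1, C4): Player 1 can switch to a2 (-3 → -2). Not NE.
(a2, C1): Player 2 can switch to C2 (3 → 7). Not NE.
(a2, C2): Player 1 can switch to a1 (-4 → 0). Not NE.
(a2, C3): Player 2 can switch to C1 (-8 → 3). Not NE.
(a2, C4): Player 1 can switch to a3 (-2 → 9). Not NE.
(a3, C1): Player 1 can switch to a1 (-6 → 1). Not NE.
(a3, C2): Player 1 can switch to a1 (-8 → 0). Not NE.
(The remaining 6 profiles each have a profitable deviation by the same check.)

none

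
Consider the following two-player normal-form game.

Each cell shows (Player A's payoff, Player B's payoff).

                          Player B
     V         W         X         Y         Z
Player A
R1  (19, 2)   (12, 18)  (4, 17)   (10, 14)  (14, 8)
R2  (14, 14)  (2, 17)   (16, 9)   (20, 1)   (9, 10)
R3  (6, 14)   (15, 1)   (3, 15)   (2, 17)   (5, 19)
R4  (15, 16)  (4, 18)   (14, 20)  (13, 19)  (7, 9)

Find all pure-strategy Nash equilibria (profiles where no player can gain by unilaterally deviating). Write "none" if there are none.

There is no pure-strategy Nash equilibrium.

Player A against V: payoffs 19, 14, 6, 15 → best response R1.
Player A against W: payoffs 12, 2, 15, 4 → best response R3.
Player A against X: payoffs 4, 16, 3, 14 → best response R2.
Player A against Y: payoffs 10, 20, 2, 13 → best response R2.
Player A against Z: payoffs 14, 9, 5, 7 → best response R1.
Player B against R1: payoffs 2, 18, 17, 14, 8 → best response W.
Player B against R2: payoffs 14, 17, 9, 1, 10 → best response W.
Player B against R3: payoffs 14, 1, 15, 17, 19 → best response Z.
Player B against R4: payoffs 16, 18, 20, 19, 9 → best response X.
No profile is a mutual best response for all players.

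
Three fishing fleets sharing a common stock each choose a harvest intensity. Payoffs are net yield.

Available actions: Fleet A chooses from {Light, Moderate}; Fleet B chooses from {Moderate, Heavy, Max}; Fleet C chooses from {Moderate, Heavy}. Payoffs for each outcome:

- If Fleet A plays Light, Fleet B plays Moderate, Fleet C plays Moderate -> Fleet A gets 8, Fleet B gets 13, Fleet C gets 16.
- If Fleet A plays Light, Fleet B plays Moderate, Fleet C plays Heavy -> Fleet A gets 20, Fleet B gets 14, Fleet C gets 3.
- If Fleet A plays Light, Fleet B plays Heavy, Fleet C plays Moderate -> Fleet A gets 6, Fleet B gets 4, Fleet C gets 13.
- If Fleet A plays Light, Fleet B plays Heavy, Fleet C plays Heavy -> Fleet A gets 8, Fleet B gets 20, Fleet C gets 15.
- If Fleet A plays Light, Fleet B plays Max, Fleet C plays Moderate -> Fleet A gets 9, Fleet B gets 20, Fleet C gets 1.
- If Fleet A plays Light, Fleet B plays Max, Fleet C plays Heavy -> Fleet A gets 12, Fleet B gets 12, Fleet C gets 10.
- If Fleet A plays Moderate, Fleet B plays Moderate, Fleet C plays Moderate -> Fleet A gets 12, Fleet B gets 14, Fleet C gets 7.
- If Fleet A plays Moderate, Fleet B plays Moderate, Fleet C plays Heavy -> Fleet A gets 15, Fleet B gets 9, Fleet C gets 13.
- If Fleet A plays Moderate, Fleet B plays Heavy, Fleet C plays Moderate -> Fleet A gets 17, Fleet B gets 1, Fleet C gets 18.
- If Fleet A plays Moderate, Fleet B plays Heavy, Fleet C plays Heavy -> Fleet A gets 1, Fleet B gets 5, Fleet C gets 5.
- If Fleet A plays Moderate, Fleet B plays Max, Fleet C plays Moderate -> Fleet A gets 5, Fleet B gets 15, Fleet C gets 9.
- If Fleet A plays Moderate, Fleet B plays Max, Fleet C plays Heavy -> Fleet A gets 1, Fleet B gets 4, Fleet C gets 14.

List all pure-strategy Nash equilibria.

Pure NE: (Light, Heavy, Heavy)

Mark each player's best response to every combination of opponents' strategies; a profile where every player is best-responding is a pure Nash equilibrium.
Fleet A against (Moderate, Moderate): payoffs 8, 12 → best response Moderate.
Fleet A against (Moderate, Heavy): payoffs 20, 15 → best response Light.
Fleet A against (Heavy, Moderate): payoffs 6, 17 → best response Moderate.
Fleet A against (Heavy, Heavy): payoffs 8, 1 → best response Light.
Fleet A against (Max, Moderate): payoffs 9, 5 → best response Light.
Fleet A against (Max, Heavy): payoffs 12, 1 → best response Light.
Fleet B against (Light, Moderate): payoffs 13, 4, 20 → best response Max.
Fleet B against (Light, Heavy): payoffs 14, 20, 12 → best response Heavy.
Fleet B against (Moderate, Moderate): payoffs 14, 1, 15 → best response Max.
Fleet B against (Moderate, Heavy): payoffs 9, 5, 4 → best response Moderate.
Fleet C against (Light, Moderate): payoffs 16, 3 → best response Moderate.
Fleet C against (Light, Heavy): payoffs 13, 15 → best response Heavy.
Fleet C against (Light, Max): payoffs 1, 10 → best response Heavy.
Fleet C against (Moderate, Moderate): payoffs 7, 13 → best response Heavy.
Fleet C against (Moderate, Heavy): payoffs 18, 5 → best response Moderate.
Fleet C against (Moderate, Max): payoffs 9, 14 → best response Heavy.
Mutual best responses: (Light, Heavy, Heavy).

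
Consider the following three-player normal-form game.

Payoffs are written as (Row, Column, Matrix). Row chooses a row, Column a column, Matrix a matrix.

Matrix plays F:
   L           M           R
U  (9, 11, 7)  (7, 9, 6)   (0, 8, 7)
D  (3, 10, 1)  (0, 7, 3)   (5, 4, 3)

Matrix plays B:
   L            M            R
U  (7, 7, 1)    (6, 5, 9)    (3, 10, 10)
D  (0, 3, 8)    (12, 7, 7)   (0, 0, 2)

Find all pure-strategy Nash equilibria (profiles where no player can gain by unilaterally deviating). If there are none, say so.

The pure Nash equilibria are (U, L, F) and (U, R, B) and (D, M, B).

(U, L, F): Row gets 9, best alternative 3; Column gets 11, best alternative 9; Matrix gets 7, best alternative 1. No profitable deviation — NE.
(U, L, B): Column can switch to R (7 → 10). Not NE.
(U, M, F): Column can switch to L (9 → 11). Not NE.
(U, M, B): Row can switch to D (6 → 12). Not NE.
(U, R, F): Row can switch to D (0 → 5). Not NE.
(U, R, B): Row gets 3, best alternative 0; Column gets 10, best alternative 7; Matrix gets 10, best alternative 7. No profitable deviation — NE.
(D, L, F): Row can switch to U (3 → 9). Not NE.
(D, L, B): Row can switch to U (0 → 7). Not NE.
(D, M, B): Row gets 12, best alternative 6; Column gets 7, best alternative 3; Matrix gets 7, best alternative 3. No profitable deviation — NE.
(The remaining 3 profiles each have a profitable deviation by the same check.)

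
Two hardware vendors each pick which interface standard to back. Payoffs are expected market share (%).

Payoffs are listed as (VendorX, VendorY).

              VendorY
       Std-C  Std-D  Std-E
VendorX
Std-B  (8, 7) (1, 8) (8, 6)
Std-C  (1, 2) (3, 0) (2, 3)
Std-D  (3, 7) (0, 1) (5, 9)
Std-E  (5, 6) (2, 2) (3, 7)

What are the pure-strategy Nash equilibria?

There is no pure-strategy Nash equilibrium.

VendorX against Std-C: payoffs 8, 1, 3, 5 → best response Std-B.
VendorX against Std-D: payoffs 1, 3, 0, 2 → best response Std-C.
VendorX against Std-E: payoffs 8, 2, 5, 3 → best response Std-B.
VendorY against Std-B: payoffs 7, 8, 6 → best response Std-D.
VendorY against Std-C: payoffs 2, 0, 3 → best response Std-E.
VendorY against Std-D: payoffs 7, 1, 9 → best response Std-E.
VendorY against Std-E: payoffs 6, 2, 7 → best response Std-E.
No profile is a mutual best response for all players.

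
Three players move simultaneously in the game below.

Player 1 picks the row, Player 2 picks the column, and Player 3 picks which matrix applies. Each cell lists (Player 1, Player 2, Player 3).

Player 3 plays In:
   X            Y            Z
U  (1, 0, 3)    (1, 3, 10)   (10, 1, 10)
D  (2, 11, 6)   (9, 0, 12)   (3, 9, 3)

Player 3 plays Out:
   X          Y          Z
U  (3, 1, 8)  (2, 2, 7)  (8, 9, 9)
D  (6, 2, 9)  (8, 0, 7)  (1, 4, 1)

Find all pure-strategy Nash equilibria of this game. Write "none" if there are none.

(U, X, In): Player 1 can switch to D (1 → 2). Not NE.
(U, X, Out): Player 1 can switch to D (3 → 6). Not NE.
(U, Y, In): Player 1 can switch to D (1 → 9). Not NE.
(U, Y, Out): Player 1 can switch to D (2 → 8). Not NE.
(U, Z, In): Player 2 can switch to Y (1 → 3). Not NE.
(U, Z, Out): Player 3 can switch to In (9 → 10). Not NE.
(D, X, In): Player 3 can switch to Out (6 → 9). Not NE.
(D, X, Out): Player 2 can switch to Z (2 → 4). Not NE.
(The remaining 4 profiles each have a profitable deviation by the same check.)

none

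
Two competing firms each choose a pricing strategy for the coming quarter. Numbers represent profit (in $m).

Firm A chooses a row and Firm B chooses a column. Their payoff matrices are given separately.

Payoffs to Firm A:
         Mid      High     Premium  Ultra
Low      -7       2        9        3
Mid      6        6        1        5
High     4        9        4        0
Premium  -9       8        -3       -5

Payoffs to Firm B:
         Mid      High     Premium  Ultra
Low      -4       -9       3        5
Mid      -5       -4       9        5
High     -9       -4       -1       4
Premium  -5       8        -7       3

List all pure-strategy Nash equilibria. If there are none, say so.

For each player, find the best response to each opponent profile; mutual best responses are the pure NE.
Firm A against Mid: payoffs -7, 6, 4, -9 → best response Mid.
Firm A against High: payoffs 2, 6, 9, 8 → best response High.
Firm A against Premium: payoffs 9, 1, 4, -3 → best response Low.
Firm A against Ultra: payoffs 3, 5, 0, -5 → best response Mid.
Firm B against Low: payoffs -4, -9, 3, 5 → best response Ultra.
Firm B against Mid: payoffs -5, -4, 9, 5 → best response Premium.
Firm B against High: payoffs -9, -4, -1, 4 → best response Ultra.
Firm B against Premium: payoffs -5, 8, -7, 3 → best response High.
No profile is a mutual best response for all players.

none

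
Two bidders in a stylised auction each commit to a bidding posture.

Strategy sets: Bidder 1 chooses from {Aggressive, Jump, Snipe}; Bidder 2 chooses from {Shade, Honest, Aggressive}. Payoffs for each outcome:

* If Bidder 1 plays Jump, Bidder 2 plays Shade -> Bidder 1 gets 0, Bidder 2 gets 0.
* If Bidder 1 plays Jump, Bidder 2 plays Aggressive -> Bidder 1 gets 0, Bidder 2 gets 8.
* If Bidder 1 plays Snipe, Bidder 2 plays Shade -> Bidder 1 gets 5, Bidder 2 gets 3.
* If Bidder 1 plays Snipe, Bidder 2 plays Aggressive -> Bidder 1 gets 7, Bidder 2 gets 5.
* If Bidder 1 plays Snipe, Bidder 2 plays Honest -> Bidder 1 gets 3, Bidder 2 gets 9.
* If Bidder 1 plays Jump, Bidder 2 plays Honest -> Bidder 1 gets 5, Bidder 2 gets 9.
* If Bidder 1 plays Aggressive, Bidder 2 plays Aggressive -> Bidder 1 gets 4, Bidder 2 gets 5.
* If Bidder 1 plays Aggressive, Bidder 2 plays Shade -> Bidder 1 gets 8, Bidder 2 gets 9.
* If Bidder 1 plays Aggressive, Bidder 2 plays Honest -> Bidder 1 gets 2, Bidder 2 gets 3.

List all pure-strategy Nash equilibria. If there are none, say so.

Pure-strategy Nash equilibria: (Aggressive, Shade); (Jump, Honest)

(Aggressive, Shade): Bidder 1 gets 8, best alternative 5; Bidder 2 gets 9, best alternative 5. No profitable deviation — NE.
(Aggressive, Honest): Bidder 1 can switch to Jump (2 → 5). Not NE.
(Aggressive, Aggressive): Bidder 1 can switch to Snipe (4 → 7). Not NE.
(Jump, Shade): Bidder 1 can switch to Aggressive (0 → 8). Not NE.
(Jump, Honest): Bidder 1 gets 5, best alternative 3; Bidder 2 gets 9, best alternative 8. No profitable deviation — NE.
(Jump, Aggressive): Bidder 1 can switch to Aggressive (0 → 4). Not NE.
(Snipe, Shade): Bidder 1 can switch to Aggressive (5 → 8). Not NE.
(Snipe, Honest): Bidder 1 can switch to Jump (3 → 5). Not NE.
(Snipe, Aggressive): Bidder 2 can switch to Honest (5 → 9). Not NE.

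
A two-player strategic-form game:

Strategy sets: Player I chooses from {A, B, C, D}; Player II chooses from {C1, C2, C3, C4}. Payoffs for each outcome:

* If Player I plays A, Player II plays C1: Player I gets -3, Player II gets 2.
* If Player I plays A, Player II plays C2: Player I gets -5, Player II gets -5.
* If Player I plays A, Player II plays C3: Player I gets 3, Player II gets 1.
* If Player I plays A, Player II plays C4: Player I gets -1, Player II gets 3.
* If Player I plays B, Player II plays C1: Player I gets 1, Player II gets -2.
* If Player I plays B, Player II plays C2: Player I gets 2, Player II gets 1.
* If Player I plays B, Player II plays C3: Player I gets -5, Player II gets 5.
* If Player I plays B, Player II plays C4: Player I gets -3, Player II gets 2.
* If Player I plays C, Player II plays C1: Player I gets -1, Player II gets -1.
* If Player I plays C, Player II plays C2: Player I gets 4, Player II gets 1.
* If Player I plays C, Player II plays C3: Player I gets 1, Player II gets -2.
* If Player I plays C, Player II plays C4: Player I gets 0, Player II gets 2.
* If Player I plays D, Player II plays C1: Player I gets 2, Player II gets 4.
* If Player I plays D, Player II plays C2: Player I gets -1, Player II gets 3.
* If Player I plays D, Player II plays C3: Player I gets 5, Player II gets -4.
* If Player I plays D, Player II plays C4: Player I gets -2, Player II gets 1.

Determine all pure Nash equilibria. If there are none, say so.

(C, C4); (D, C1)

Check each profile: it is a Nash equilibrium iff no player can strictly gain by switching unilaterally.
(A, C1): Player I can switch to B (-3 → 1). Not NE.
(A, C2): Player I can switch to B (-5 → 2). Not NE.
(A, C3): Player I can switch to D (3 → 5). Not NE.
(A, C4): Player I can switch to C (-1 → 0). Not NE.
(B, C1): Player I can switch to D (1 → 2). Not NE.
(B, C2): Player I can switch to C (2 → 4). Not NE.
(B, C3): Player I can switch to A (-5 → 3). Not NE.
(B, C4): Player I can switch to A (-3 → -1). Not NE.
(C, C1): Player I can switch to B (-1 → 1). Not NE.
(C, C2): Player II can switch to C4 (1 → 2). Not NE.
(C, C4): Player I gets 0, best alternative -1; Player II gets 2, best alternative 1. No profitable deviation — NE.
(D, C1): Player I gets 2, best alternative 1; Player II gets 4, best alternative 3. No profitable deviation — NE.
(The remaining 4 profiles each have a profitable deviation by the same check.)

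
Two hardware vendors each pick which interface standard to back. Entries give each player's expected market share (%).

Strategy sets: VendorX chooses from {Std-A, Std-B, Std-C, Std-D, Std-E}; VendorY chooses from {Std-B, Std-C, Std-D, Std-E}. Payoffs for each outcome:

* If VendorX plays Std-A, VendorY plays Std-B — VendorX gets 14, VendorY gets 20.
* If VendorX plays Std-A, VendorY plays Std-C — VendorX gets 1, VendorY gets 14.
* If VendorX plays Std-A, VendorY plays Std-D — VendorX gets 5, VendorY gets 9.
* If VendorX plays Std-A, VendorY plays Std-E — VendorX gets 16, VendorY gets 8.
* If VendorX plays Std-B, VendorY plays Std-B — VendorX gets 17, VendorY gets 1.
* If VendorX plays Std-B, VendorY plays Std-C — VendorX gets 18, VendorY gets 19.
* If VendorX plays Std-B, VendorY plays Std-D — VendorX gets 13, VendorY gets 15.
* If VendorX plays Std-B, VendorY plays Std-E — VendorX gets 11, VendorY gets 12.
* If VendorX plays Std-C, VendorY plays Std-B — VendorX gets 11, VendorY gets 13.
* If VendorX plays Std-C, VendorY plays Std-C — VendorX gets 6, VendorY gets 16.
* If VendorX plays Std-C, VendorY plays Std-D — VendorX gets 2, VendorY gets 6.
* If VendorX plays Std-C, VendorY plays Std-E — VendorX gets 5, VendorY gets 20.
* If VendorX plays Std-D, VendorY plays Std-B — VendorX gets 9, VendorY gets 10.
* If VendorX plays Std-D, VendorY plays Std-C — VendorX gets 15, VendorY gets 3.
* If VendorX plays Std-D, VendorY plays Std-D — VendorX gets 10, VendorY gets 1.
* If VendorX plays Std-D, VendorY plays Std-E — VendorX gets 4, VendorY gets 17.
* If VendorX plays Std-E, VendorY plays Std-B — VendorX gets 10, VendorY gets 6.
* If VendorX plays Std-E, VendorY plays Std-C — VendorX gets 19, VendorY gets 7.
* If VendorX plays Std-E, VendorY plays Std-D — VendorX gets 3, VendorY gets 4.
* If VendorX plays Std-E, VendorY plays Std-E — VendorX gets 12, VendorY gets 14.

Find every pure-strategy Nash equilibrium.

There is no pure-strategy Nash equilibrium.

(Std-A, Std-B): VendorX can switch to Std-B (14 → 17). Not NE.
(Std-A, Std-C): VendorX can switch to Std-B (1 → 18). Not NE.
(Std-A, Std-D): VendorX can switch to Std-B (5 → 13). Not NE.
(Std-A, Std-E): VendorY can switch to Std-B (8 → 20). Not NE.
(Std-B, Std-B): VendorY can switch to Std-C (1 → 19). Not NE.
(Std-B, Std-C): VendorX can switch to Std-E (18 → 19). Not NE.
(The remaining 14 profiles each have a profitable deviation by the same check.)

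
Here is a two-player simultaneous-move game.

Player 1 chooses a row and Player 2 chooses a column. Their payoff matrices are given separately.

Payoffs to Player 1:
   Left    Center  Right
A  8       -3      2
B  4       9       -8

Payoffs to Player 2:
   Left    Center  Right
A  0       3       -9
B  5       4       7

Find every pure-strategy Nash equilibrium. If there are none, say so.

none

Player 1 against Left: payoffs 8, 4 → best response A.
Player 1 against Center: payoffs -3, 9 → best response B.
Player 1 against Right: payoffs 2, -8 → best response A.
Player 2 against A: payoffs 0, 3, -9 → best response Center.
Player 2 against B: payoffs 5, 4, 7 → best response Right.
No profile is a mutual best response for all players.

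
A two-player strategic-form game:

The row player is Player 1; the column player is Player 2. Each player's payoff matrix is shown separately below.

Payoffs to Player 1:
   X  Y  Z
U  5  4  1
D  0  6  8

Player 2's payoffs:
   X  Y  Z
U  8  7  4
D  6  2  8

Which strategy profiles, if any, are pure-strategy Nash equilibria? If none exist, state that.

(U, X): Player 1 gets 5, best alternative 0; Player 2 gets 8, best alternative 7. No profitable deviation — NE.
(U, Y): Player 1 can switch to D (4 → 6). Not NE.
(U, Z): Player 1 can switch to D (1 → 8). Not NE.
(D, X): Player 1 can switch to U (0 → 5). Not NE.
(D, Y): Player 2 can switch to X (2 → 6). Not NE.
(D, Z): Player 1 gets 8, best alternative 1; Player 2 gets 8, best alternative 6. No profitable deviation — NE.

(U, X) and (D, Z)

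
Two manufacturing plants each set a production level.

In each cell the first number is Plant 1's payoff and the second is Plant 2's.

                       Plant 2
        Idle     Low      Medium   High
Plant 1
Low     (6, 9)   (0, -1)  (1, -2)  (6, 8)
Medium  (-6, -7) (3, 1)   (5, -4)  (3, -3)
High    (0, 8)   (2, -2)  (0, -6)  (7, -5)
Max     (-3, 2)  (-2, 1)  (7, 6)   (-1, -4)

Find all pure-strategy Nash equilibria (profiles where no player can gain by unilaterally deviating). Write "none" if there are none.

Pure-strategy Nash equilibria: (Low, Idle); (Medium, Low); (Max, Medium)

Plant 1 against Idle: payoffs 6, -6, 0, -3 → best response Low.
Plant 1 against Low: payoffs 0, 3, 2, -2 → best response Medium.
Plant 1 against Medium: payoffs 1, 5, 0, 7 → best response Max.
Plant 1 against High: payoffs 6, 3, 7, -1 → best response High.
Plant 2 against Low: payoffs 9, -1, -2, 8 → best response Idle.
Plant 2 against Medium: payoffs -7, 1, -4, -3 → best response Low.
Plant 2 against High: payoffs 8, -2, -6, -5 → best response Idle.
Plant 2 against Max: payoffs 2, 1, 6, -4 → best response Medium.
Mutual best responses: (Low, Idle); (Medium, Low); (Max, Medium).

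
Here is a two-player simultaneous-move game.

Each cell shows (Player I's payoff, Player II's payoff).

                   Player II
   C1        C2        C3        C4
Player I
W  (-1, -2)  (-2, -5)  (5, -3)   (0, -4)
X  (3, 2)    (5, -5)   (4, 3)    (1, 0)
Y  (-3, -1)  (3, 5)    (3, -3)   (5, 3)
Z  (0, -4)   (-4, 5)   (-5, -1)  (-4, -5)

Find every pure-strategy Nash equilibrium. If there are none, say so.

There is no pure-strategy Nash equilibrium.

Check each profile: it is a Nash equilibrium iff no player can strictly gain by switching unilaterally.
(W, C1): Player I can switch to X (-1 → 3). Not NE.
(W, C2): Player I can switch to X (-2 → 5). Not NE.
(W, C3): Player II can switch to C1 (-3 → -2). Not NE.
(W, C4): Player I can switch to X (0 → 1). Not NE.
(X, C1): Player II can switch to C3 (2 → 3). Not NE.
(X, C2): Player II can switch to C1 (-5 → 2). Not NE.
(X, C3): Player I can switch to W (4 → 5). Not NE.
(X, C4): Player I can switch to Y (1 → 5). Not NE.
(Y, C1): Player I can switch to W (-3 → -1). Not NE.
(Y, C2): Player I can switch to X (3 → 5). Not NE.
(Y, C3): Player I can switch to W (3 → 5). Not NE.
(Y, C4): Player II can switch to C2 (3 → 5). Not NE.
(The remaining 4 profiles each have a profitable deviation by the same check.)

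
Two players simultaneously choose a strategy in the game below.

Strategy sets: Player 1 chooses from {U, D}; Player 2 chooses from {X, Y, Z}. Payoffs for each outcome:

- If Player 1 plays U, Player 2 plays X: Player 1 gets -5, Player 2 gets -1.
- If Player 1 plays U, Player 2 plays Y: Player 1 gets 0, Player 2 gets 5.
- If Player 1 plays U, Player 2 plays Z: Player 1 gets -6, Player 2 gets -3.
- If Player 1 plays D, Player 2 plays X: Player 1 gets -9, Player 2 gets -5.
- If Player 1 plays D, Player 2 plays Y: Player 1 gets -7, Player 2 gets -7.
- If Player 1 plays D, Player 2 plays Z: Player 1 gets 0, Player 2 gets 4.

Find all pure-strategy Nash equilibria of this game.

Player 1 against X: payoffs -5, -9 → best response U.
Player 1 against Y: payoffs 0, -7 → best response U.
Player 1 against Z: payoffs -6, 0 → best response D.
Player 2 against U: payoffs -1, 5, -3 → best response Y.
Player 2 against D: payoffs -5, -7, 4 → best response Z.
Mutual best responses: (U, Y); (D, Z).

(U, Y); (D, Z)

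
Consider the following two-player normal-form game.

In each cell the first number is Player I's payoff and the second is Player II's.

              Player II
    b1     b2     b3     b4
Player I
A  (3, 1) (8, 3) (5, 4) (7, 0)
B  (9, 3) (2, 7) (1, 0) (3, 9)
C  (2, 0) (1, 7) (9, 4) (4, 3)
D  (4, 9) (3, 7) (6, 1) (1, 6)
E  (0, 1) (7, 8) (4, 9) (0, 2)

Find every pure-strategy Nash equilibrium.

(A, b1): Player I can switch to B (3 → 9). Not NE.
(A, b2): Player II can switch to b3 (3 → 4). Not NE.
(A, b3): Player I can switch to C (5 → 9). Not NE.
(A, b4): Player II can switch to b1 (0 → 1). Not NE.
(B, b1): Player II can switch to b2 (3 → 7). Not NE.
(B, b2): Player I can switch to A (2 → 8). Not NE.
(B, b3): Player I can switch to A (1 → 5). Not NE.
(B, b4): Player I can switch to A (3 → 7). Not NE.
(The remaining 12 profiles each have a profitable deviation by the same check.)

none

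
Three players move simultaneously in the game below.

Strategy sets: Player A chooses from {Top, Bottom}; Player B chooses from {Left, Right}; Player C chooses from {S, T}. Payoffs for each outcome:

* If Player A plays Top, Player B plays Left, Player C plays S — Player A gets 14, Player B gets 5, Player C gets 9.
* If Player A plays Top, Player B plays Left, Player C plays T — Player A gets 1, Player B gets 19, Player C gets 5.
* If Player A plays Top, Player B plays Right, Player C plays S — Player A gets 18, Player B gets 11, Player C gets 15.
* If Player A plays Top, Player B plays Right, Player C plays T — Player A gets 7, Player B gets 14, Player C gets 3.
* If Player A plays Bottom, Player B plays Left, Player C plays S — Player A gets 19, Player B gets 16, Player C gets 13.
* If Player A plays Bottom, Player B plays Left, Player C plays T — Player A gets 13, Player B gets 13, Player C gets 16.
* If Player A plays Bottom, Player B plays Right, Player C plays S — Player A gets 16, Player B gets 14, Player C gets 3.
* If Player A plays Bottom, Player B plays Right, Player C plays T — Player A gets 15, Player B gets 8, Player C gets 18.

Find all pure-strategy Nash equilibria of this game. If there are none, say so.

(Top, Left, S): Player A can switch to Bottom (14 → 19). Not NE.
(Top, Left, T): Player A can switch to Bottom (1 → 13). Not NE.
(Top, Right, S): Player A gets 18, best alternative 16; Player B gets 11, best alternative 5; Player C gets 15, best alternative 3. No profitable deviation — NE.
(Top, Right, T): Player A can switch to Bottom (7 → 15). Not NE.
(Bottom, Left, S): Player C can switch to T (13 → 16). Not NE.
(Bottom, Left, T): Player A gets 13, best alternative 1; Player B gets 13, best alternative 8; Player C gets 16, best alternative 13. No profitable deviation — NE.
(Bottom, Right, S): Player A can switch to Top (16 → 18). Not NE.
(Bottom, Right, T): Player B can switch to Left (8 → 13). Not NE.

The pure Nash equilibria are (Top, Right, S) and (Bottom, Left, T).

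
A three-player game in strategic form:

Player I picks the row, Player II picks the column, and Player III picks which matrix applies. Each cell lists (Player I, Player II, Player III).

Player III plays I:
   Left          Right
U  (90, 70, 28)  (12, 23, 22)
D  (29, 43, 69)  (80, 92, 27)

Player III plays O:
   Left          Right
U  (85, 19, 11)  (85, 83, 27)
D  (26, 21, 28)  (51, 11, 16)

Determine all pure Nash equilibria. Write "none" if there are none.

Pure-strategy Nash equilibria: (U, Left, I) and (U, Right, O) and (D, Right, I)

Check each profile: it is a Nash equilibrium iff no player can strictly gain by switching unilaterally.
(U, Left, I): Player I gets 90, best alternative 29; Player II gets 70, best alternative 23; Player III gets 28, best alternative 11. No profitable deviation — NE.
(U, Left, O): Player II can switch to Right (19 → 83). Not NE.
(U, Right, I): Player I can switch to D (12 → 80). Not NE.
(U, Right, O): Player I gets 85, best alternative 51; Player II gets 83, best alternative 19; Player III gets 27, best alternative 22. No profitable deviation — NE.
(D, Left, I): Player I can switch to U (29 → 90). Not NE.
(D, Left, O): Player I can switch to U (26 → 85). Not NE.
(D, Right, I): Player I gets 80, best alternative 12; Player II gets 92, best alternative 43; Player III gets 27, best alternative 16. No profitable deviation — NE.
(D, Right, O): Player I can switch to U (51 → 85). Not NE.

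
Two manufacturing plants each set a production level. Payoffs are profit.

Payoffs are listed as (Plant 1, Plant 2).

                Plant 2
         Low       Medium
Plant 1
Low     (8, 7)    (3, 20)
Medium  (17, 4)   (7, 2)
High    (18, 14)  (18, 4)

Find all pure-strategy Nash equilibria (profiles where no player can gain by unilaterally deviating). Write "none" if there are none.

For each player, find the best response to each opponent profile; mutual best responses are the pure NE.
Plant 1 against Low: payoffs 8, 17, 18 → best response High.
Plant 1 against Medium: payoffs 3, 7, 18 → best response High.
Plant 2 against Low: payoffs 7, 20 → best response Medium.
Plant 2 against Medium: payoffs 4, 2 → best response Low.
Plant 2 against High: payoffs 14, 4 → best response Low.
Mutual best responses: (High, Low).

The unique pure-strategy Nash equilibrium is (High, Low).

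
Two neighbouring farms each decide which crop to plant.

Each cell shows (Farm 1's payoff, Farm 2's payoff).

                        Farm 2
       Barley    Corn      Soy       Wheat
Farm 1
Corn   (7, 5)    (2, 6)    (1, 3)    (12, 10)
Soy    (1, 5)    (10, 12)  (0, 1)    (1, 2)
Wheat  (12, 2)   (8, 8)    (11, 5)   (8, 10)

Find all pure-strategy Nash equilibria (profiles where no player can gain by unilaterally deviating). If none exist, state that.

For each strategy profile, look for a profitable unilateral deviation.
(Corn, Barley): Farm 1 can switch to Wheat (7 → 12). Not NE.
(Corn, Corn): Farm 1 can switch to Soy (2 → 10). Not NE.
(Corn, Soy): Farm 1 can switch to Wheat (1 → 11). Not NE.
(Corn, Wheat): Farm 1 gets 12, best alternative 8; Farm 2 gets 10, best alternative 6. No profitable deviation — NE.
(Soy, Barley): Farm 1 can switch to Corn (1 → 7). Not NE.
(Soy, Corn): Farm 1 gets 10, best alternative 8; Farm 2 gets 12, best alternative 5. No profitable deviation — NE.
(Soy, Soy): Farm 1 can switch to Corn (0 → 1). Not NE.
(Soy, Wheat): Farm 1 can switch to Corn (1 → 12). Not NE.
(The remaining 4 profiles each have a profitable deviation by the same check.)

(Corn, Wheat), (Soy, Corn)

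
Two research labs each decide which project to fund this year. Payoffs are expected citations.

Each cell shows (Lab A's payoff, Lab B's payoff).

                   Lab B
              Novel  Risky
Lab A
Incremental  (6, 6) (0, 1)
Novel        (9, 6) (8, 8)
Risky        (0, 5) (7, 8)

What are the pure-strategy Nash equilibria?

Check each profile: it is a Nash equilibrium iff no player can strictly gain by switching unilaterally.
(Incremental, Novel): Lab A can switch to Novel (6 → 9). Not NE.
(Incremental, Risky): Lab A can switch to Novel (0 → 8). Not NE.
(Novel, Novel): Lab B can switch to Risky (6 → 8). Not NE.
(Novel, Risky): Lab A gets 8, best alternative 7; Lab B gets 8, best alternative 6. No profitable deviation — NE.
(Risky, Novel): Lab A can switch to Incremental (0 → 6). Not NE.
(Risky, Risky): Lab A can switch to Novel (7 → 8). Not NE.

The unique pure-strategy Nash equilibrium is (Novel, Risky).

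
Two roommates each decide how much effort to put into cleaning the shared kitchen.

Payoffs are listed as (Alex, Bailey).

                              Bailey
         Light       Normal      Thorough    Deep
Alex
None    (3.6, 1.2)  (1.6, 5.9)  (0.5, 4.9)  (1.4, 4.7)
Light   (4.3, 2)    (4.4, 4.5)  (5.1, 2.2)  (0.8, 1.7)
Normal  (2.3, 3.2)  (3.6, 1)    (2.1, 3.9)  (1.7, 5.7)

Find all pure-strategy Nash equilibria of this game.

Pure-strategy Nash equilibria: (Light, Normal); (Normal, Deep)

(None, Light): Alex can switch to Light (3.6 → 4.3). Not NE.
(None, Normal): Alex can switch to Light (1.6 → 4.4). Not NE.
(None, Thorough): Alex can switch to Light (0.5 → 5.1). Not NE.
(None, Deep): Alex can switch to Normal (1.4 → 1.7). Not NE.
(Light, Light): Bailey can switch to Normal (2 → 4.5). Not NE.
(Light, Normal): Alex gets 4.4, best alternative 3.6; Bailey gets 4.5, best alternative 2.2. No profitable deviation — NE.
(Light, Thorough): Bailey can switch to Normal (2.2 → 4.5). Not NE.
(Light, Deep): Alex can switch to None (0.8 → 1.4). Not NE.
(Normal, Light): Alex can switch to None (2.3 → 3.6). Not NE.
(Normal, Normal): Alex can switch to Light (3.6 → 4.4). Not NE.
(Normal, Thorough): Alex can switch to Light (2.1 → 5.1). Not NE.
(Normal, Deep): Alex gets 1.7, best alternative 1.4; Bailey gets 5.7, best alternative 3.9. No profitable deviation — NE.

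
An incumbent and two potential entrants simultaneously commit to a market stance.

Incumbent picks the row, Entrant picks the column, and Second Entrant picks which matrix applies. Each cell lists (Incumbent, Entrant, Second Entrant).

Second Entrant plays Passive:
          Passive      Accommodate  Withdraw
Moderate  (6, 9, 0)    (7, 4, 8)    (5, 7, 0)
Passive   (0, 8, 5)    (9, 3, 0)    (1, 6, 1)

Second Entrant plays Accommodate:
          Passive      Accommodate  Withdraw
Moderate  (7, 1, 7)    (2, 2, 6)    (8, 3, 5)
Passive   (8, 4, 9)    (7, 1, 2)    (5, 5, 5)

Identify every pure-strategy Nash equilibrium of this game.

(Moderate, Passive, Passive): Second Entrant can switch to Accommodate (0 → 7). Not NE.
(Moderate, Passive, Accommodate): Incumbent can switch to Passive (7 → 8). Not NE.
(Moderate, Accommodate, Passive): Incumbent can switch to Passive (7 → 9). Not NE.
(Moderate, Accommodate, Accommodate): Incumbent can switch to Passive (2 → 7). Not NE.
(Moderate, Withdraw, Passive): Entrant can switch to Passive (7 → 9). Not NE.
(Moderate, Withdraw, Accommodate): Incumbent gets 8, best alternative 5; Entrant gets 3, best alternative 2; Second Entrant gets 5, best alternative 0. No profitable deviation — NE.
(Passive, Passive, Passive): Incumbent can switch to Moderate (0 → 6). Not NE.
(Passive, Passive, Accommodate): Entrant can switch to Withdraw (4 → 5). Not NE.
(Passive, Accommodate, Passive): Entrant can switch to Passive (3 → 8). Not NE.
(Passive, Accommodate, Accommodate): Entrant can switch to Passive (1 → 4). Not NE.
(Passive, Withdraw, Passive): Incumbent can switch to Moderate (1 → 5). Not NE.
(The remaining 1 profile has a profitable deviation by the same check.)

The unique pure-strategy Nash equilibrium is (Moderate, Withdraw, Accommodate).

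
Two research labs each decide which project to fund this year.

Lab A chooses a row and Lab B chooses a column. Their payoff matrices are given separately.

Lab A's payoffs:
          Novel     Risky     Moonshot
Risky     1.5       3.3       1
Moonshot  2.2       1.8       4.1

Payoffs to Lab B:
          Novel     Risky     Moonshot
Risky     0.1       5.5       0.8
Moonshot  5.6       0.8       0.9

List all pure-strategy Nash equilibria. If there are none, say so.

Pure-strategy Nash equilibria: (Risky, Risky) and (Moonshot, Novel)

Lab A against Novel: payoffs 1.5, 2.2 → best response Moonshot.
Lab A against Risky: payoffs 3.3, 1.8 → best response Risky.
Lab A against Moonshot: payoffs 1, 4.1 → best response Moonshot.
Lab B against Risky: payoffs 0.1, 5.5, 0.8 → best response Risky.
Lab B against Moonshot: payoffs 5.6, 0.8, 0.9 → best response Novel.
Mutual best responses: (Risky, Risky); (Moonshot, Novel).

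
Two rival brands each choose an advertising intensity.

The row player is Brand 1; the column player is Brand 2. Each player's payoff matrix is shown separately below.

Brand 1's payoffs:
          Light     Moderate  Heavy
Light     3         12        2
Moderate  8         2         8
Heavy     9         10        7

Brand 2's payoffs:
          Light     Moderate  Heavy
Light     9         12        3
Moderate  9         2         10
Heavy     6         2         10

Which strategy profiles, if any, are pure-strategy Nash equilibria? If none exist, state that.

(Light, Light): Brand 1 can switch to Moderate (3 → 8). Not NE.
(Light, Moderate): Brand 1 gets 12, best alternative 10; Brand 2 gets 12, best alternative 9. No profitable deviation — NE.
(Light, Heavy): Brand 1 can switch to Moderate (2 → 8). Not NE.
(Moderate, Light): Brand 1 can switch to Heavy (8 → 9). Not NE.
(Moderate, Moderate): Brand 1 can switch to Light (2 → 12). Not NE.
(Moderate, Heavy): Brand 1 gets 8, best alternative 7; Brand 2 gets 10, best alternative 9. No profitable deviation — NE.
(Heavy, Light): Brand 2 can switch to Heavy (6 → 10). Not NE.
(Heavy, Moderate): Brand 1 can switch to Light (10 → 12). Not NE.
(Heavy, Heavy): Brand 1 can switch to Moderate (7 → 8). Not NE.

The pure Nash equilibria are (Light, Moderate); (Moderate, Heavy).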